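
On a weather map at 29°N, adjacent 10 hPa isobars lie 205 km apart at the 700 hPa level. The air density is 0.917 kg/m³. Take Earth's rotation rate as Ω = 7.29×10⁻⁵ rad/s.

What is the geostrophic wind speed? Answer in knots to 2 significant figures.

Coriolis parameter at 29°N:
f = 2Ω sin φ = 2 × 7.29×10⁻⁵ × sin 29° = 7.07×10⁻⁵ s⁻¹
Pressure gradient: |∂P/∂n| = 1000 Pa / 205000 m = 4.88×10⁻³ Pa/m
Geostrophic balance (pressure-gradient force = Coriolis force):
V_g = (1/(fρ)) |∂P/∂n| = 4.88×10⁻³ / (7.07×10⁻⁵ × 0.917) = 75.3 m/s
Converting: 75.3 m/s × 1.944 = 150 knots

150 knots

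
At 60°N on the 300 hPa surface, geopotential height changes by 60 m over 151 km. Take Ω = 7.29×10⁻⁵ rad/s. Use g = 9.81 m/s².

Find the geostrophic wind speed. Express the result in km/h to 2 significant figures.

110 km/h

Coriolis parameter at 60°N:
f = 2Ω sin φ = 2 × 7.29×10⁻⁵ × sin 60° = 1.26×10⁻⁴ s⁻¹
Height gradient: |∂Z/∂n| = 60 m / 151000 m = 3.97×10⁻⁴
On a pressure surface, geostrophic balance gives V_g = (g/f)|∂Z/∂n|:
V_g = 9.81 × 3.97×10⁻⁴ / 1.26×10⁻⁴ = 30.9 m/s
Converting: 30.9 m/s × 3.6 = 110 km/h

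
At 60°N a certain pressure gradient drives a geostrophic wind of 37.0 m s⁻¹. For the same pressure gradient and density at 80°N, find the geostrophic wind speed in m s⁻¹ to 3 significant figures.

With the same pressure gradient and density, V_g ∝ 1/f ∝ 1/sin φ.
V₂ = V₁ · sin φ₁ / sin φ₂ = 37.0 × sin 60° / sin 80°
V₂ = 37.0 × 0.8660/0.9848 = 32.5 m s⁻¹

32.5 m s⁻¹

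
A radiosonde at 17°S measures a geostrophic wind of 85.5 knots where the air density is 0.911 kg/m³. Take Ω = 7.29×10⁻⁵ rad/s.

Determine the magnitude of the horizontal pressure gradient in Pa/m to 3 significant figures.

1.71×10⁻³ Pa/m

Coriolis parameter at 17°S:
f = 2Ω sin φ = 2 × 7.29×10⁻⁵ × sin 17° = 4.26×10⁻⁵ s⁻¹
Wind speed in SI: 85.5 knots = 44.0 m/s
Geostrophic balance rearranged: |∂P/∂n| = f ρ V_g
|∂P/∂n| = 4.26×10⁻⁵ × 0.911 × 44.0 = 1.71×10⁻³ Pa/m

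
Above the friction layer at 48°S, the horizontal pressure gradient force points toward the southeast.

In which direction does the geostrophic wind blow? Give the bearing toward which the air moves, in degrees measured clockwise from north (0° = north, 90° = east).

The pressure-gradient force points toward the southeast (bearing 135°).
Geostrophic balance: in the Southern Hemisphere the Coriolis force deflects motion to the left, so the geostrophic wind blows 90° to the left of the pressure-gradient force (low pressure on the right).
Rotating 135° by 90° counterclockwise gives 045° — the wind blows toward the northeast.

045°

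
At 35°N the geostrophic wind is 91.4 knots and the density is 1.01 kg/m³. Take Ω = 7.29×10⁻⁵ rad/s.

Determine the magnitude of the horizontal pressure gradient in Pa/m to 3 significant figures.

Coriolis parameter at 35°N:
f = 2Ω sin φ = 2 × 7.29×10⁻⁵ × sin 35° = 8.36×10⁻⁵ s⁻¹
Wind speed in SI: 91.4 knots = 47.0 m/s
Geostrophic balance rearranged: |∂P/∂n| = f ρ V_g
|∂P/∂n| = 8.36×10⁻⁵ × 1.01 × 47.0 = 3.97×10⁻³ Pa/m

3.97×10⁻³ Pa/m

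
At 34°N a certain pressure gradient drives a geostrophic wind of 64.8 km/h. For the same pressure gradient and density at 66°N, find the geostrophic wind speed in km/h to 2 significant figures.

40 km/h

With the same pressure gradient and density, V_g ∝ 1/f ∝ 1/sin φ.
V₂ = V₁ · sin φ₁ / sin φ₂ = 64.8 × sin 34° / sin 66°
V₂ = 64.8 × 0.5592/0.9135 = 40 km/h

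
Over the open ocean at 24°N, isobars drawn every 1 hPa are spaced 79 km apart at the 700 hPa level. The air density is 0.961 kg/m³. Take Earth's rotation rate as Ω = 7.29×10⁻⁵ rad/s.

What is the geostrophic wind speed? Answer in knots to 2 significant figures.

43 knots

Coriolis parameter at 24°N:
f = 2Ω sin φ = 2 × 7.29×10⁻⁵ × sin 24° = 5.93×10⁻⁵ s⁻¹
Pressure gradient: |∂P/∂n| = 100 Pa / 79000 m = 1.27×10⁻³ Pa/m
Geostrophic balance (pressure-gradient force = Coriolis force):
V_g = (1/(fρ)) |∂P/∂n| = 1.27×10⁻³ / (5.93×10⁻⁵ × 0.961) = 22.2 m/s
Converting: 22.2 m/s × 1.944 = 43 knots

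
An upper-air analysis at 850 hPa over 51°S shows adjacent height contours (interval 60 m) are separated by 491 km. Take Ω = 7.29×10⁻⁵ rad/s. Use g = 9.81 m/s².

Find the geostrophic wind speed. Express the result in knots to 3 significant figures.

20.6 knots

Coriolis parameter at 51°S:
f = 2Ω sin φ = 2 × 7.29×10⁻⁵ × sin 51° = 1.13×10⁻⁴ s⁻¹
Height gradient: |∂Z/∂n| = 60 m / 491000 m = 1.22×10⁻⁴
On a pressure surface, geostrophic balance gives V_g = (g/f)|∂Z/∂n|:
V_g = 9.81 × 1.22×10⁻⁴ / 1.13×10⁻⁴ = 10.6 m/s
Converting: 10.6 m/s × 1.944 = 20.6 knots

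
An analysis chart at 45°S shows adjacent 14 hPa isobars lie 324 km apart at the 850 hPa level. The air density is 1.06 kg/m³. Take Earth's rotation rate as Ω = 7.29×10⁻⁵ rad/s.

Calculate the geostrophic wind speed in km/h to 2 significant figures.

Coriolis parameter at 45°S:
f = 2Ω sin φ = 2 × 7.29×10⁻⁵ × sin 45° = 1.03×10⁻⁴ s⁻¹
Pressure gradient: |∂P/∂n| = 1400 Pa / 324000 m = 4.32×10⁻³ Pa/m
Geostrophic balance (pressure-gradient force = Coriolis force):
V_g = (1/(fρ)) |∂P/∂n| = 4.32×10⁻³ / (1.03×10⁻⁴ × 1.06) = 39.5 m/s
Converting: 39.5 m/s × 3.6 = 140 km/h

140 km/h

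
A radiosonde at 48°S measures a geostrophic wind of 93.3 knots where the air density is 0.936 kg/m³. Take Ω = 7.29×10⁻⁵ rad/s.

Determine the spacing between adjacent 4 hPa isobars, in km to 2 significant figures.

82 km

Coriolis parameter at 48°S:
f = 2Ω sin φ = 2 × 7.29×10⁻⁵ × sin 48° = 1.08×10⁻⁴ s⁻¹
Wind speed in SI: 93.3 knots = 48.0 m/s
Geostrophic balance rearranged: |∂P/∂n| = f ρ V_g
|∂P/∂n| = 1.08×10⁻⁴ × 0.936 × 48.0 = 4.87×10⁻³ Pa/m
Isobar spacing: Δn = ΔP/|∂P/∂n| = 400 Pa / 4.87×10⁻³ Pa/m = 82174 m ≈ 82 km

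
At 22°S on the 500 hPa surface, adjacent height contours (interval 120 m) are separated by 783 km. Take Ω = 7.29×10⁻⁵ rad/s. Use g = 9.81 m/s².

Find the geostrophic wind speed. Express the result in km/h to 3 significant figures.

99.1 km/h

Coriolis parameter at 22°S:
f = 2Ω sin φ = 2 × 7.29×10⁻⁵ × sin 22° = 5.46×10⁻⁵ s⁻¹
Height gradient: |∂Z/∂n| = 120 m / 783000 m = 1.53×10⁻⁴
On a pressure surface, geostrophic balance gives V_g = (g/f)|∂Z/∂n|:
V_g = 9.81 × 1.53×10⁻⁴ / 5.46×10⁻⁵ = 27.5 m/s
Converting: 27.5 m/s × 3.6 = 99.1 km/h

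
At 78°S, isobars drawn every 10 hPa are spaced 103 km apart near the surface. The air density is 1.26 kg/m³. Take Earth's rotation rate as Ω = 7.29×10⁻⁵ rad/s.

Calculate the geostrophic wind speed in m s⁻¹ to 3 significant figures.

Coriolis parameter at 78°S:
f = 2Ω sin φ = 2 × 7.29×10⁻⁵ × sin 78° = 1.43×10⁻⁴ s⁻¹
Pressure gradient: |∂P/∂n| = 1000 Pa / 103000 m = 9.71×10⁻³ Pa/m
Geostrophic balance (pressure-gradient force = Coriolis force):
V_g = (1/(fρ)) |∂P/∂n| = 9.71×10⁻³ / (1.43×10⁻⁴ × 1.26) = 54.0 m/s

54.0 m s⁻¹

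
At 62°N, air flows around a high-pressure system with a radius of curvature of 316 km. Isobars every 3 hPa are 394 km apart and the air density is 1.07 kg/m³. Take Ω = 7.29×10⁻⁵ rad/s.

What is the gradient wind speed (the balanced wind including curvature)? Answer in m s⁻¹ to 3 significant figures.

Coriolis parameter at 62°N:
f = 2Ω sin φ = 2 × 7.29×10⁻⁵ × sin 62° = 1.29×10⁻⁴ s⁻¹
Pressure gradient: |∂P/∂n| = 300 Pa / 394000 m = 7.61×10⁻⁴ Pa/m
Geostrophic speed: V_g = |∂P/∂n|/(fρ) = 7.61×10⁻⁴/(1.29×10⁻⁴ × 1.07) = 5.53 m/s
Around a high, pressure-gradient force acts outward with centrifugal, so Coriolis balances both:
fV = (1/ρ)|∂P/∂n| + V²/R  →  V² − fR·V + fR·V_g = 0
With fR = 1.29×10⁻⁴ × 316×10³ m = 40.7 m/s:
V = [fR − √((fR)² − 4 fR V_g)]/2 = [40.7 − √(40.7² − 4×40.7×5.53)]/2 = 6.6 m/s
Supergeostrophic (V > V_g = 5.53 m/s), as expected around a high.

6.60 m s⁻¹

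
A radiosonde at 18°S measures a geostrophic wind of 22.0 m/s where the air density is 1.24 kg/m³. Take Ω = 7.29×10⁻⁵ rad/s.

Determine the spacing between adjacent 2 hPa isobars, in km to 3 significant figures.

Coriolis parameter at 18°S:
f = 2Ω sin φ = 2 × 7.29×10⁻⁵ × sin 18° = 4.51×10⁻⁵ s⁻¹
Geostrophic balance rearranged: |∂P/∂n| = f ρ V_g
|∂P/∂n| = 4.51×10⁻⁵ × 1.24 × 22.0 = 1.23×10⁻³ Pa/m
Isobar spacing: Δn = ΔP/|∂P/∂n| = 200 Pa / 1.23×10⁻³ Pa/m = 162722 m ≈ 163 km

163 km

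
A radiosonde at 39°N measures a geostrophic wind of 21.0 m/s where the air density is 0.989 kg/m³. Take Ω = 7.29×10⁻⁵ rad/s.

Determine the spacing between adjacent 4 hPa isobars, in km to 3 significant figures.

210 km

Coriolis parameter at 39°N:
f = 2Ω sin φ = 2 × 7.29×10⁻⁵ × sin 39° = 9.18×10⁻⁵ s⁻¹
Geostrophic balance rearranged: |∂P/∂n| = f ρ V_g
|∂P/∂n| = 9.18×10⁻⁵ × 0.989 × 21.0 = 1.91×10⁻³ Pa/m
Isobar spacing: Δn = ΔP/|∂P/∂n| = 400 Pa / 1.91×10⁻³ Pa/m = 209901 m ≈ 210 km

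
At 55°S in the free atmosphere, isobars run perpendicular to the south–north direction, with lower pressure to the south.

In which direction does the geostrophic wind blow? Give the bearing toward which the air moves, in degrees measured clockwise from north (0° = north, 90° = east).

090°

The pressure-gradient force points toward the south (bearing 180°).
Geostrophic balance: in the Southern Hemisphere the Coriolis force deflects motion to the left, so the geostrophic wind blows 90° to the left of the pressure-gradient force (low pressure on the right).
Rotating 180° by 90° counterclockwise gives 090° — the wind blows toward the east.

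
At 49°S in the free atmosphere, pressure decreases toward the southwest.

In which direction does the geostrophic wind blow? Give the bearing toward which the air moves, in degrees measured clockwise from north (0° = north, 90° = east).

The pressure-gradient force points toward the southwest (bearing 225°).
Geostrophic balance: in the Southern Hemisphere the Coriolis force deflects motion to the left, so the geostrophic wind blows 90° to the left of the pressure-gradient force (low pressure on the right).
Rotating 225° by 90° counterclockwise gives 135° — the wind blows toward the southeast.

135°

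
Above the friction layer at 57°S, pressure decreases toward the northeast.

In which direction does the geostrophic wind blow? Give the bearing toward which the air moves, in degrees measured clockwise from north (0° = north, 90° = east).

315°

The pressure-gradient force points toward the northeast (bearing 045°).
Geostrophic balance: in the Southern Hemisphere the Coriolis force deflects motion to the left, so the geostrophic wind blows 90° to the left of the pressure-gradient force (low pressure on the right).
Rotating 045° by 90° counterclockwise gives 315° — the wind blows toward the northwest.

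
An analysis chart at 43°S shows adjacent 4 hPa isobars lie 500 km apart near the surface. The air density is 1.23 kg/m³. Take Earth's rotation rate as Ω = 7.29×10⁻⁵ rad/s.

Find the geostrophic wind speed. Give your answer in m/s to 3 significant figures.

6.54 m/s

Coriolis parameter at 43°S:
f = 2Ω sin φ = 2 × 7.29×10⁻⁵ × sin 43° = 9.94×10⁻⁵ s⁻¹
Pressure gradient: |∂P/∂n| = 400 Pa / 500000 m = 8.00×10⁻⁴ Pa/m
Geostrophic balance (pressure-gradient force = Coriolis force):
V_g = (1/(fρ)) |∂P/∂n| = 8.00×10⁻⁴ / (9.94×10⁻⁵ × 1.23) = 6.54 m/s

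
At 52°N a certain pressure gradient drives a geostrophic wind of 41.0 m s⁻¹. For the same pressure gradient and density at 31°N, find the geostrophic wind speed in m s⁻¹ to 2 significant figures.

With the same pressure gradient and density, V_g ∝ 1/f ∝ 1/sin φ.
V₂ = V₁ · sin φ₁ / sin φ₂ = 41.0 × sin 52° / sin 31°
V₂ = 41.0 × 0.7880/0.5150 = 63 m s⁻¹

63 m s⁻¹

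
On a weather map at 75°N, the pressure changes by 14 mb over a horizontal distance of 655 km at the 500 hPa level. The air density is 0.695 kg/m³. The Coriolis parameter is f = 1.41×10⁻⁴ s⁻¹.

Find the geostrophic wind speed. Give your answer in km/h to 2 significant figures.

79 km/h

Pressure gradient: |∂P/∂n| = 1400 Pa / 655000 m = 2.14×10⁻³ Pa/m
Geostrophic balance (pressure-gradient force = Coriolis force):
V_g = (1/(fρ)) |∂P/∂n| = 2.14×10⁻³ / (1.41×10⁻⁴ × 0.695) = 21.8 m/s
Converting: 21.8 m/s × 3.6 = 79 km/h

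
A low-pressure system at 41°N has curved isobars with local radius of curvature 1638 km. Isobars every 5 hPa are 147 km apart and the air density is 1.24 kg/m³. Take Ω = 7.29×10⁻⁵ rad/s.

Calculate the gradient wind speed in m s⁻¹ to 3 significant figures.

Coriolis parameter at 41°N:
f = 2Ω sin φ = 2 × 7.29×10⁻⁵ × sin 41° = 9.57×10⁻⁵ s⁻¹
Pressure gradient: |∂P/∂n| = 500 Pa / 147000 m = 3.40×10⁻³ Pa/m
Geostrophic speed: V_g = |∂P/∂n|/(fρ) = 3.40×10⁻³/(9.57×10⁻⁵ × 1.24) = 28.7 m/s
Around a low, centrifugal force acts outward with Coriolis, so pressure-gradient force balances both:
(1/ρ)|∂P/∂n| = fV + V²/R  →  V² + fR·V − fR·V_g = 0
With fR = 9.57×10⁻⁵ × 1638×10³ m = 157 m/s:
V = [−fR + √((fR)² + 4 fR V_g)]/2 = [−157 + √(157² + 4×157×28.7)]/2 = 24.8 m/s
Subgeostrophic (V < V_g = 28.7 m/s), as expected around a low.

24.8 m s⁻¹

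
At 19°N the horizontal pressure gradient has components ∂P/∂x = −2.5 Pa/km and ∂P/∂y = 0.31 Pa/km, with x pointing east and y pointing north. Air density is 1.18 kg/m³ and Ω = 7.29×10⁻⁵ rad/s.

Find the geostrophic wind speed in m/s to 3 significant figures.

Coriolis parameter at 19°N:
f = 2Ω sin φ = 2 × 7.29×10⁻⁵ × sin 19° = 4.75×10⁻⁵ s⁻¹
Component geostrophic relations (x east, y north):
u_g = −(1/(fρ)) ∂P/∂y,  v_g = (1/(fρ)) ∂P/∂x
u_g = −(0.31×10⁻³)/(4.75×10⁻⁵ × 1.18) = −5.53 m/s;  v_g = (−2.5×10⁻³)/(4.75×10⁻⁵ × 1.18) = −44.6 m/s
|V_g| = √(u_g² + v_g²) = 45.0 m/s

45.0 m/s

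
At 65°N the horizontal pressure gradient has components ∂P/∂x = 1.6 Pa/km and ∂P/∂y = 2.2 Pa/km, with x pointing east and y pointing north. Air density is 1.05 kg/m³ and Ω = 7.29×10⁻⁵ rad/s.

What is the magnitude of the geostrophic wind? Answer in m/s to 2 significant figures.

Coriolis parameter at 65°N:
f = 2Ω sin φ = 2 × 7.29×10⁻⁵ × sin 65° = 1.32×10⁻⁴ s⁻¹
Component geostrophic relations (x east, y north):
u_g = −(1/(fρ)) ∂P/∂y,  v_g = (1/(fρ)) ∂P/∂x
u_g = −(2.2×10⁻³)/(1.32×10⁻⁴ × 1.05) = −15.9 m/s;  v_g = (1.6×10⁻³)/(1.32×10⁻⁴ × 1.05) = 11.5 m/s
|V_g| = √(u_g² + v_g²) = 19.6 m/s

20 m/s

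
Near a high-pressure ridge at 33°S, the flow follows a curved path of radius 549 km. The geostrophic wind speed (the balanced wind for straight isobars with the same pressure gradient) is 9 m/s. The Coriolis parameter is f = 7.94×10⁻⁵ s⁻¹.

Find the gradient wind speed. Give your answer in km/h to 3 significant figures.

Around a high, pressure-gradient force acts outward with centrifugal, so Coriolis balances both:
fV = (1/ρ)|∂P/∂n| + V²/R  →  V² − fR·V + fR·V_g = 0
With fR = 7.94×10⁻⁵ × 549×10³ m = 43.6 m/s:
V = [fR − √((fR)² − 4 fR V_g)]/2 = [43.6 − √(43.6² − 4×43.6×9)]/2 = 12.7 m/s
Supergeostrophic (V > V_g = 9 m/s), as expected around a high.
Converting: 12.7 m/s × 3.6 = 45.7 km/h

45.7 km/h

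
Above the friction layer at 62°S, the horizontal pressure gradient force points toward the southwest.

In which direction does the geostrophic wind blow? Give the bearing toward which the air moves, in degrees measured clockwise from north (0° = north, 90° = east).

135°

The pressure-gradient force points toward the southwest (bearing 225°).
Geostrophic balance: in the Southern Hemisphere the Coriolis force deflects motion to the left, so the geostrophic wind blows 90° to the left of the pressure-gradient force (low pressure on the right).
Rotating 225° by 90° counterclockwise gives 135° — the wind blows toward the southeast.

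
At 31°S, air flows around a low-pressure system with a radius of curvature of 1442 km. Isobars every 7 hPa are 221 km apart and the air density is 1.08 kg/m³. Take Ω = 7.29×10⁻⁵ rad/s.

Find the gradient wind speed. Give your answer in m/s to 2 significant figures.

Coriolis parameter at 31°S:
f = 2Ω sin φ = 2 × 7.29×10⁻⁵ × sin 31° = 7.51×10⁻⁵ s⁻¹
Pressure gradient: |∂P/∂n| = 700 Pa / 221000 m = 3.17×10⁻³ Pa/m
Geostrophic speed: V_g = |∂P/∂n|/(fρ) = 3.17×10⁻³/(7.51×10⁻⁵ × 1.08) = 39.1 m/s
Around a low, centrifugal force acts outward with Coriolis, so pressure-gradient force balances both:
(1/ρ)|∂P/∂n| = fV + V²/R  →  V² + fR·V − fR·V_g = 0
With fR = 7.51×10⁻⁵ × 1442×10³ m = 108 m/s:
V = [−fR + √((fR)² + 4 fR V_g)]/2 = [−108 + √(108² + 4×108×39.1)]/2 = 30.5 m/s
Subgeostrophic (V < V_g = 39.1 m/s), as expected around a low.

30 m/s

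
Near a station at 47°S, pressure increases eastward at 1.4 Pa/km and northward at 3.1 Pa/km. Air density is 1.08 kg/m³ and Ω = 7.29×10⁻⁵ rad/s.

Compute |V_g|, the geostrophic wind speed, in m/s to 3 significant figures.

Coriolis parameter at 47°S:
f = 2Ω sin φ = 2 × 7.29×10⁻⁵ × sin 47° = 1.07×10⁻⁴ s⁻¹
In the Southern Hemisphere f is negative: f = −1.07×10⁻⁴ s⁻¹.
Component geostrophic relations (x east, y north):
u_g = −(1/(fρ)) ∂P/∂y,  v_g = (1/(fρ)) ∂P/∂x
u_g = −(3.1×10⁻³)/(−1.07×10⁻⁴ × 1.08) = 26.9 m/s;  v_g = (1.4×10⁻³)/(−1.07×10⁻⁴ × 1.08) = −12.2 m/s
|V_g| = √(u_g² + v_g²) = 29.5 m/s

29.5 m/s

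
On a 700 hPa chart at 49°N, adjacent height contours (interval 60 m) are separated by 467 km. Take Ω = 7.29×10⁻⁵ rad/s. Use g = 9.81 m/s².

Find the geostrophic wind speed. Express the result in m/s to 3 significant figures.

Coriolis parameter at 49°N:
f = 2Ω sin φ = 2 × 7.29×10⁻⁵ × sin 49° = 1.10×10⁻⁴ s⁻¹
Height gradient: |∂Z/∂n| = 60 m / 467000 m = 1.28×10⁻⁴
On a pressure surface, geostrophic balance gives V_g = (g/f)|∂Z/∂n|:
V_g = 9.81 × 1.28×10⁻⁴ / 1.10×10⁻⁴ = 11.5 m/s

11.5 m/s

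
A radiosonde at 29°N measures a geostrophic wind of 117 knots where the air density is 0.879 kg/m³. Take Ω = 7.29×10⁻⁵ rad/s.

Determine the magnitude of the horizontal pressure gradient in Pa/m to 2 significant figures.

Coriolis parameter at 29°N:
f = 2Ω sin φ = 2 × 7.29×10⁻⁵ × sin 29° = 7.07×10⁻⁵ s⁻¹
Wind speed in SI: 117 knots = 60.2 m/s
Geostrophic balance rearranged: |∂P/∂n| = f ρ V_g
|∂P/∂n| = 7.07×10⁻⁵ × 0.879 × 60.2 = 3.74×10⁻³ Pa/m

3.7×10⁻³ Pa/m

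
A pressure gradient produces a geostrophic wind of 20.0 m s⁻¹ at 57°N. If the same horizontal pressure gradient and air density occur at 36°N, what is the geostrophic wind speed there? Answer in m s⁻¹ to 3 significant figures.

With the same pressure gradient and density, V_g ∝ 1/f ∝ 1/sin φ.
V₂ = V₁ · sin φ₁ / sin φ₂ = 20.0 × sin 57° / sin 36°
V₂ = 20.0 × 0.8387/0.5878 = 28.5 m s⁻¹

28.5 m s⁻¹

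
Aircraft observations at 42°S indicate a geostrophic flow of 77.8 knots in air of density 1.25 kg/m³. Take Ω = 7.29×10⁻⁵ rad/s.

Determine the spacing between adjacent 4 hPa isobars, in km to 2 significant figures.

82 km

Coriolis parameter at 42°S:
f = 2Ω sin φ = 2 × 7.29×10⁻⁵ × sin 42° = 9.76×10⁻⁵ s⁻¹
Wind speed in SI: 77.8 knots = 40.0 m/s
Geostrophic balance rearranged: |∂P/∂n| = f ρ V_g
|∂P/∂n| = 9.76×10⁻⁵ × 1.25 × 40.0 = 4.88×10⁻³ Pa/m
Isobar spacing: Δn = ΔP/|∂P/∂n| = 400 Pa / 4.88×10⁻³ Pa/m = 81953 m ≈ 82 km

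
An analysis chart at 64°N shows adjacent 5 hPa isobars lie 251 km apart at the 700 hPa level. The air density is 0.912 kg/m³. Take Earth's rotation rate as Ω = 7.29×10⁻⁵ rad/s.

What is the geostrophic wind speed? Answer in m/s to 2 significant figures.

Coriolis parameter at 64°N:
f = 2Ω sin φ = 2 × 7.29×10⁻⁵ × sin 64° = 1.31×10⁻⁴ s⁻¹
Pressure gradient: |∂P/∂n| = 500 Pa / 251000 m = 1.99×10⁻³ Pa/m
Geostrophic balance (pressure-gradient force = Coriolis force):
V_g = (1/(fρ)) |∂P/∂n| = 1.99×10⁻³ / (1.31×10⁻⁴ × 0.912) = 16.7 m/s

17 m/s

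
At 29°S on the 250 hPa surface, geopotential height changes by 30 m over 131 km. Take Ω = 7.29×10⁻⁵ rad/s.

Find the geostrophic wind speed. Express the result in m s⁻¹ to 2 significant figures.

32 m s⁻¹

Coriolis parameter at 29°S:
f = 2Ω sin φ = 2 × 7.29×10⁻⁵ × sin 29° = 7.07×10⁻⁵ s⁻¹
Height gradient: |∂Z/∂n| = 30 m / 131000 m = 2.29×10⁻⁴
On a pressure surface, geostrophic balance gives V_g = (g/f)|∂Z/∂n|:
V_g = 9.81 × 2.29×10⁻⁴ / 7.07×10⁻⁵ = 31.8 m/s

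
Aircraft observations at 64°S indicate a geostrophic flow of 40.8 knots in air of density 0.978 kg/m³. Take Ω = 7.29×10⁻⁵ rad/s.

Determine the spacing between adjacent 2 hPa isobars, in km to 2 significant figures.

74 km

Coriolis parameter at 64°S:
f = 2Ω sin φ = 2 × 7.29×10⁻⁵ × sin 64° = 1.31×10⁻⁴ s⁻¹
Wind speed in SI: 40.8 knots = 21.0 m/s
Geostrophic balance rearranged: |∂P/∂n| = f ρ V_g
|∂P/∂n| = 1.31×10⁻⁴ × 0.978 × 21.0 = 2.69×10⁻³ Pa/m
Isobar spacing: Δn = ΔP/|∂P/∂n| = 200 Pa / 2.69×10⁻³ Pa/m = 74349 m ≈ 74 km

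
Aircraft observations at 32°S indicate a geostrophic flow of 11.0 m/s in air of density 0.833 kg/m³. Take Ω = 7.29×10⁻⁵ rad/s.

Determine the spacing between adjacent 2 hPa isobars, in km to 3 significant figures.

Coriolis parameter at 32°S:
f = 2Ω sin φ = 2 × 7.29×10⁻⁵ × sin 32° = 7.73×10⁻⁵ s⁻¹
Geostrophic balance rearranged: |∂P/∂n| = f ρ V_g
|∂P/∂n| = 7.73×10⁻⁵ × 0.833 × 11.0 = 7.08×10⁻⁴ Pa/m
Isobar spacing: Δn = ΔP/|∂P/∂n| = 200 Pa / 7.08×10⁻⁴ Pa/m = 282504 m ≈ 283 km

283 km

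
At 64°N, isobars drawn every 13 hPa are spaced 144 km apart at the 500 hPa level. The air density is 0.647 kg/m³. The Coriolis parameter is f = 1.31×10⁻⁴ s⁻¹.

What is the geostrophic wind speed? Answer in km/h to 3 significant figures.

Pressure gradient: |∂P/∂n| = 1300 Pa / 144000 m = 9.03×10⁻³ Pa/m
Geostrophic balance (pressure-gradient force = Coriolis force):
V_g = (1/(fρ)) |∂P/∂n| = 9.03×10⁻³ / (1.31×10⁻⁴ × 0.647) = 107 m/s
Converting: 107 m/s × 3.6 = 383 km/h

383 km/h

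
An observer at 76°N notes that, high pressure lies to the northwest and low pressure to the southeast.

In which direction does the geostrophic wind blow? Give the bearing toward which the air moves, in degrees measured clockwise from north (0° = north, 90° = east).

225°

The pressure-gradient force points toward the southeast (bearing 135°).
Geostrophic balance: in the Northern Hemisphere the Coriolis force deflects motion to the right, so the geostrophic wind blows 90° to the right of the pressure-gradient force (low pressure on the left).
Rotating 135° by 90° clockwise gives 225° — the wind blows toward the southwest.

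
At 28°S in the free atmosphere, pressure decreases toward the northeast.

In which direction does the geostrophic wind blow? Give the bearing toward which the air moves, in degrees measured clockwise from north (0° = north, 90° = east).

The pressure-gradient force points toward the northeast (bearing 045°).
Geostrophic balance: in the Southern Hemisphere the Coriolis force deflects motion to the left, so the geostrophic wind blows 90° to the left of the pressure-gradient force (low pressure on the right).
Rotating 045° by 90° counterclockwise gives 315° — the wind blows toward the northwest.

315°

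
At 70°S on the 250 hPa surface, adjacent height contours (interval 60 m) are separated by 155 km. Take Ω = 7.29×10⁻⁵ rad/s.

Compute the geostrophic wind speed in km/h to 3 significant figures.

Coriolis parameter at 70°S:
f = 2Ω sin φ = 2 × 7.29×10⁻⁵ × sin 70° = 1.37×10⁻⁴ s⁻¹
Height gradient: |∂Z/∂n| = 60 m / 155000 m = 3.87×10⁻⁴
On a pressure surface, geostrophic balance gives V_g = (g/f)|∂Z/∂n|:
V_g = 9.81 × 3.87×10⁻⁴ / 1.37×10⁻⁴ = 27.7 m/s
Converting: 27.7 m/s × 3.6 = 99.8 km/h

99.8 km/h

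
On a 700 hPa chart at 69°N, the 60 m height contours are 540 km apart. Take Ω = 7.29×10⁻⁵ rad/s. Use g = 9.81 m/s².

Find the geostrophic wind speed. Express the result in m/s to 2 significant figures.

Coriolis parameter at 69°N:
f = 2Ω sin φ = 2 × 7.29×10⁻⁵ × sin 69° = 1.36×10⁻⁴ s⁻¹
Height gradient: |∂Z/∂n| = 60 m / 540000 m = 1.11×10⁻⁴
On a pressure surface, geostrophic balance gives V_g = (g/f)|∂Z/∂n|:
V_g = 9.81 × 1.11×10⁻⁴ / 1.36×10⁻⁴ = 8.01 m/s

8.0 m/s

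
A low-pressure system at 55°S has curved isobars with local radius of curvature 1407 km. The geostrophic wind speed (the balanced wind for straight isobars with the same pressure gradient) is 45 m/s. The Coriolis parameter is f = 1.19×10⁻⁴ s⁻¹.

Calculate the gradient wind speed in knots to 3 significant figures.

Around a low, centrifugal force acts outward with Coriolis, so pressure-gradient force balances both:
(1/ρ)|∂P/∂n| = fV + V²/R  →  V² + fR·V − fR·V_g = 0
With fR = 1.19×10⁻⁴ × 1407×10³ m = 167 m/s:
V = [−fR + √((fR)² + 4 fR V_g)]/2 = [−167 + √(167² + 4×167×45)]/2 = 36.9 m/s
Subgeostrophic (V < V_g = 45 m/s), as expected around a low.
Converting: 36.9 m/s × 1.944 = 71.7 knots

71.7 knots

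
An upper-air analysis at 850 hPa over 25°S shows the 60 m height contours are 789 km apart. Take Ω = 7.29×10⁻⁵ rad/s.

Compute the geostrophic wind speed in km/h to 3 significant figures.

43.6 km/h

Coriolis parameter at 25°S:
f = 2Ω sin φ = 2 × 7.29×10⁻⁵ × sin 25° = 6.16×10⁻⁵ s⁻¹
Height gradient: |∂Z/∂n| = 60 m / 789000 m = 7.60×10⁻⁵
On a pressure surface, geostrophic balance gives V_g = (g/f)|∂Z/∂n|:
V_g = 9.81 × 7.60×10⁻⁵ / 6.16×10⁻⁵ = 12.1 m/s
Converting: 12.1 m/s × 3.6 = 43.6 km/h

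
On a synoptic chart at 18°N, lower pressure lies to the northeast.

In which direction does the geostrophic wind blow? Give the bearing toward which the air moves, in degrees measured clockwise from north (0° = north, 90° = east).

135°

The pressure-gradient force points toward the northeast (bearing 045°).
Geostrophic balance: in the Northern Hemisphere the Coriolis force deflects motion to the right, so the geostrophic wind blows 90° to the right of the pressure-gradient force (low pressure on the left).
Rotating 045° by 90° clockwise gives 135° — the wind blows toward the southeast.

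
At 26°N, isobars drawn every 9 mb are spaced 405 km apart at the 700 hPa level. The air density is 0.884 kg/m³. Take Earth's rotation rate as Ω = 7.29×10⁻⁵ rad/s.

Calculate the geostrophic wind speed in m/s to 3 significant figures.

Coriolis parameter at 26°N:
f = 2Ω sin φ = 2 × 7.29×10⁻⁵ × sin 26° = 6.39×10⁻⁵ s⁻¹
Pressure gradient: |∂P/∂n| = 900 Pa / 405000 m = 2.22×10⁻³ Pa/m
Geostrophic balance (pressure-gradient force = Coriolis force):
V_g = (1/(fρ)) |∂P/∂n| = 2.22×10⁻³ / (6.39×10⁻⁵ × 0.884) = 39.3 m/s

39.3 m/s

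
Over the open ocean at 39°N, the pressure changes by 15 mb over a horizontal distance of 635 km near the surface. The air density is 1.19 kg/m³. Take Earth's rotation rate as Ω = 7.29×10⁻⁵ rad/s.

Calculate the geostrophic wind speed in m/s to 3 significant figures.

Coriolis parameter at 39°N:
f = 2Ω sin φ = 2 × 7.29×10⁻⁵ × sin 39° = 9.18×10⁻⁵ s⁻¹
Pressure gradient: |∂P/∂n| = 1500 Pa / 635000 m = 2.36×10⁻³ Pa/m
Geostrophic balance (pressure-gradient force = Coriolis force):
V_g = (1/(fρ)) |∂P/∂n| = 2.36×10⁻³ / (9.18×10⁻⁵ × 1.19) = 21.6 m/s

21.6 m/s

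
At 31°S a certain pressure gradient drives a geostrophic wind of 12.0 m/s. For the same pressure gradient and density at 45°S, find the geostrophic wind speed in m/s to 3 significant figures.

With the same pressure gradient and density, V_g ∝ 1/f ∝ 1/sin φ.
V₂ = V₁ · sin φ₁ / sin φ₂ = 12.0 × sin 31° / sin 45°
V₂ = 12.0 × 0.5150/0.7071 = 8.74 m/s

8.74 m/s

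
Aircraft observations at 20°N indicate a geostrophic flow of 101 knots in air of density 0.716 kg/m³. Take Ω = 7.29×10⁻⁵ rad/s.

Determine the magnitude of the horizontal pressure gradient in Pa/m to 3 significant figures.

1.86×10⁻³ Pa/m

Coriolis parameter at 20°N:
f = 2Ω sin φ = 2 × 7.29×10⁻⁵ × sin 20° = 4.99×10⁻⁵ s⁻¹
Wind speed in SI: 101 knots = 52.0 m/s
Geostrophic balance rearranged: |∂P/∂n| = f ρ V_g
|∂P/∂n| = 4.99×10⁻⁵ × 0.716 × 52.0 = 1.86×10⁻³ Pa/m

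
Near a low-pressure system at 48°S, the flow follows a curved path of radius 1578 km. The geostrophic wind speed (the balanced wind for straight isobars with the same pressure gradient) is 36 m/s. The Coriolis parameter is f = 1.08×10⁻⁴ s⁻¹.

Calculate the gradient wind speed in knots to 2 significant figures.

59 knots

Around a low, centrifugal force acts outward with Coriolis, so pressure-gradient force balances both:
(1/ρ)|∂P/∂n| = fV + V²/R  →  V² + fR·V − fR·V_g = 0
With fR = 1.08×10⁻⁴ × 1578×10³ m = 170 m/s:
V = [−fR + √((fR)² + 4 fR V_g)]/2 = [−170 + √(170² + 4×170×36)]/2 = 30.5 m/s
Subgeostrophic (V < V_g = 36 m/s), as expected around a low.
Converting: 30.5 m/s × 1.944 = 59 knots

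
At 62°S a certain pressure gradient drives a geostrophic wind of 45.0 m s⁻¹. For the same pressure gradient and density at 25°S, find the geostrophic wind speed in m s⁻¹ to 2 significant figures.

94 m s⁻¹

With the same pressure gradient and density, V_g ∝ 1/f ∝ 1/sin φ.
V₂ = V₁ · sin φ₁ / sin φ₂ = 45.0 × sin 62° / sin 25°
V₂ = 45.0 × 0.8829/0.4226 = 94 m s⁻¹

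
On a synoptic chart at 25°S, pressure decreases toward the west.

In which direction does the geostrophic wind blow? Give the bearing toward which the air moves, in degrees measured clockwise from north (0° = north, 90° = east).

The pressure-gradient force points toward the west (bearing 270°).
Geostrophic balance: in the Southern Hemisphere the Coriolis force deflects motion to the left, so the geostrophic wind blows 90° to the left of the pressure-gradient force (low pressure on the right).
Rotating 270° by 90° counterclockwise gives 180° — the wind blows toward the south.

180°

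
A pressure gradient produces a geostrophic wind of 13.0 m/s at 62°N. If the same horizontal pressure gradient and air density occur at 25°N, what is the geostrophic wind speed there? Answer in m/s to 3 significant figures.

With the same pressure gradient and density, V_g ∝ 1/f ∝ 1/sin φ.
V₂ = V₁ · sin φ₁ / sin φ₂ = 13.0 × sin 62° / sin 25°
V₂ = 13.0 × 0.8829/0.4226 = 27.2 m/s

27.2 m/s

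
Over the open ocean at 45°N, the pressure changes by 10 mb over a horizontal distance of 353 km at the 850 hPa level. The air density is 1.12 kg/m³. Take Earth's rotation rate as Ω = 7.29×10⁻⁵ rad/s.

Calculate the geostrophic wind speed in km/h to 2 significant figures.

Coriolis parameter at 45°N:
f = 2Ω sin φ = 2 × 7.29×10⁻⁵ × sin 45° = 1.03×10⁻⁴ s⁻¹
Pressure gradient: |∂P/∂n| = 1000 Pa / 353000 m = 2.83×10⁻³ Pa/m
Geostrophic balance (pressure-gradient force = Coriolis force):
V_g = (1/(fρ)) |∂P/∂n| = 2.83×10⁻³ / (1.03×10⁻⁴ × 1.12) = 24.5 m/s
Converting: 24.5 m/s × 3.6 = 88 km/h

88 km/h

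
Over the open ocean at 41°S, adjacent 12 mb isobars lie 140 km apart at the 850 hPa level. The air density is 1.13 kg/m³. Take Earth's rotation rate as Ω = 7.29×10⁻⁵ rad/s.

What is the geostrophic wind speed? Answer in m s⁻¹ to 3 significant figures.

79.3 m s⁻¹

Coriolis parameter at 41°S:
f = 2Ω sin φ = 2 × 7.29×10⁻⁵ × sin 41° = 9.57×10⁻⁵ s⁻¹
Pressure gradient: |∂P/∂n| = 1200 Pa / 140000 m = 8.57×10⁻³ Pa/m
Geostrophic balance (pressure-gradient force = Coriolis force):
V_g = (1/(fρ)) |∂P/∂n| = 8.57×10⁻³ / (9.57×10⁻⁵ × 1.13) = 79.3 m/s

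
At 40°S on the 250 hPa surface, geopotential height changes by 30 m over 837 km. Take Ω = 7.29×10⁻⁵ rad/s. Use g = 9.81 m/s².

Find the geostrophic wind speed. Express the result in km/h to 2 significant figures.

Coriolis parameter at 40°S:
f = 2Ω sin φ = 2 × 7.29×10⁻⁵ × sin 40° = 9.37×10⁻⁵ s⁻¹
Height gradient: |∂Z/∂n| = 30 m / 837000 m = 3.58×10⁻⁵
On a pressure surface, geostrophic balance gives V_g = (g/f)|∂Z/∂n|:
V_g = 9.81 × 3.58×10⁻⁵ / 9.37×10⁻⁵ = 3.75 m/s
Converting: 3.75 m/s × 3.6 = 14 km/h

14 km/h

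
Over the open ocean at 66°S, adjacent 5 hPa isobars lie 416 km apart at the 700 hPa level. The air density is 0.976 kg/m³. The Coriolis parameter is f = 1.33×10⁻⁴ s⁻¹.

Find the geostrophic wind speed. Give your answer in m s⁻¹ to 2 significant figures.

9.3 m s⁻¹

Pressure gradient: |∂P/∂n| = 500 Pa / 416000 m = 1.20×10⁻³ Pa/m
Geostrophic balance (pressure-gradient force = Coriolis force):
V_g = (1/(fρ)) |∂P/∂n| = 1.20×10⁻³ / (1.33×10⁻⁴ × 0.976) = 9.26 m/s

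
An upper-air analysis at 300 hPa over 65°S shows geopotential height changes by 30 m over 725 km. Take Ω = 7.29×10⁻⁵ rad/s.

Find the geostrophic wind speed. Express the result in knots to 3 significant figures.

Coriolis parameter at 65°S:
f = 2Ω sin φ = 2 × 7.29×10⁻⁵ × sin 65° = 1.32×10⁻⁴ s⁻¹
Height gradient: |∂Z/∂n| = 30 m / 725000 m = 4.14×10⁻⁵
On a pressure surface, geostrophic balance gives V_g = (g/f)|∂Z/∂n|:
V_g = 9.81 × 4.14×10⁻⁵ / 1.32×10⁻⁴ = 3.07 m/s
Converting: 3.07 m/s × 1.944 = 5.97 knots

5.97 knots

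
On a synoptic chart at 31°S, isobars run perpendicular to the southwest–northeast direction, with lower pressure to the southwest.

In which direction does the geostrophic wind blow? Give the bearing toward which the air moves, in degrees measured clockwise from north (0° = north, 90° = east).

The pressure-gradient force points toward the southwest (bearing 225°).
Geostrophic balance: in the Southern Hemisphere the Coriolis force deflects motion to the left, so the geostrophic wind blows 90° to the left of the pressure-gradient force (low pressure on the right).
Rotating 225° by 90° counterclockwise gives 135° — the wind blows toward the southeast.

135°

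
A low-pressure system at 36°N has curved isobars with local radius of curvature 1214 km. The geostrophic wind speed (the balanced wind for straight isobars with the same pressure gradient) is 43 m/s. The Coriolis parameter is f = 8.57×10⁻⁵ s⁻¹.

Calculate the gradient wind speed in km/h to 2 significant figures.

Around a low, centrifugal force acts outward with Coriolis, so pressure-gradient force balances both:
(1/ρ)|∂P/∂n| = fV + V²/R  →  V² + fR·V − fR·V_g = 0
With fR = 8.57×10⁻⁵ × 1214×10³ m = 104 m/s:
V = [−fR + √((fR)² + 4 fR V_g)]/2 = [−104 + √(104² + 4×104×43)]/2 = 32.7 m/s
Subgeostrophic (V < V_g = 43 m/s), as expected around a low.
Converting: 32.7 m/s × 3.6 = 120 km/h

120 km/h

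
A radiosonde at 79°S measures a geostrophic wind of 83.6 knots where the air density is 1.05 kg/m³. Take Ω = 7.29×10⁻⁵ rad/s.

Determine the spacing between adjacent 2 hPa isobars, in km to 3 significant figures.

30.9 km

Coriolis parameter at 79°S:
f = 2Ω sin φ = 2 × 7.29×10⁻⁵ × sin 79° = 1.43×10⁻⁴ s⁻¹
Wind speed in SI: 83.6 knots = 43.0 m/s
Geostrophic balance rearranged: |∂P/∂n| = f ρ V_g
|∂P/∂n| = 1.43×10⁻⁴ × 1.05 × 43.0 = 6.46×10⁻³ Pa/m
Isobar spacing: Δn = ΔP/|∂P/∂n| = 200 Pa / 6.46×10⁻³ Pa/m = 30945 m ≈ 30.9 km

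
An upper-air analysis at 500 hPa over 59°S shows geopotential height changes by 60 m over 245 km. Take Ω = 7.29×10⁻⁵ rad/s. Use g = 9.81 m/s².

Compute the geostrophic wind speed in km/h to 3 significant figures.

Coriolis parameter at 59°S:
f = 2Ω sin φ = 2 × 7.29×10⁻⁵ × sin 59° = 1.25×10⁻⁴ s⁻¹
Height gradient: |∂Z/∂n| = 60 m / 245000 m = 2.45×10⁻⁴
On a pressure surface, geostrophic balance gives V_g = (g/f)|∂Z/∂n|:
V_g = 9.81 × 2.45×10⁻⁴ / 1.25×10⁻⁴ = 19.2 m/s
Converting: 19.2 m/s × 3.6 = 69.2 km/h

69.2 km/h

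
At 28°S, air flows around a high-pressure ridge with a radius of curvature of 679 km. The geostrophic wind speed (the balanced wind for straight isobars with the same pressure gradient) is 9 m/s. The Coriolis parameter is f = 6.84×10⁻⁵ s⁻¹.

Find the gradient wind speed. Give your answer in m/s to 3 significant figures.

Around a high, pressure-gradient force acts outward with centrifugal, so Coriolis balances both:
fV = (1/ρ)|∂P/∂n| + V²/R  →  V² − fR·V + fR·V_g = 0
With fR = 6.84×10⁻⁵ × 679×10³ m = 46.4 m/s:
V = [fR − √((fR)² − 4 fR V_g)]/2 = [46.4 − √(46.4² − 4×46.4×9)]/2 = 12.2 m/s
Supergeostrophic (V > V_g = 9 m/s), as expected around a high.

12.2 m/s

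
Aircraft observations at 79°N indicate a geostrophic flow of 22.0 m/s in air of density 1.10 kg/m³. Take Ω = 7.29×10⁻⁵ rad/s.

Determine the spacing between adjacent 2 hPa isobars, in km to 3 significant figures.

57.7 km

Coriolis parameter at 79°N:
f = 2Ω sin φ = 2 × 7.29×10⁻⁵ × sin 79° = 1.43×10⁻⁴ s⁻¹
Geostrophic balance rearranged: |∂P/∂n| = f ρ V_g
|∂P/∂n| = 1.43×10⁻⁴ × 1.10 × 22.0 = 3.46×10⁻³ Pa/m
Isobar spacing: Δn = ΔP/|∂P/∂n| = 200 Pa / 3.46×10⁻³ Pa/m = 57744 m ≈ 57.7 km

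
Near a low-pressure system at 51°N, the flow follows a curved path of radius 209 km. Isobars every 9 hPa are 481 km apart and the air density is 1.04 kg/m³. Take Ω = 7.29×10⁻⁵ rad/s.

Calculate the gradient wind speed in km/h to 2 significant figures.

39 km/h

Coriolis parameter at 51°N:
f = 2Ω sin φ = 2 × 7.29×10⁻⁵ × sin 51° = 1.13×10⁻⁴ s⁻¹
Pressure gradient: |∂P/∂n| = 900 Pa / 481000 m = 1.87×10⁻³ Pa/m
Geostrophic speed: V_g = |∂P/∂n|/(fρ) = 1.87×10⁻³/(1.13×10⁻⁴ × 1.04) = 15.9 m/s
Around a low, centrifugal force acts outward with Coriolis, so pressure-gradient force balances both:
(1/ρ)|∂P/∂n| = fV + V²/R  →  V² + fR·V − fR·V_g = 0
With fR = 1.13×10⁻⁴ × 209×10³ m = 23.7 m/s:
V = [−fR + √((fR)² + 4 fR V_g)]/2 = [−23.7 + √(23.7² + 4×23.7×15.9)]/2 = 10.9 m/s
Subgeostrophic (V < V_g = 15.9 m/s), as expected around a low.
Converting: 10.9 m/s × 3.6 = 39 km/h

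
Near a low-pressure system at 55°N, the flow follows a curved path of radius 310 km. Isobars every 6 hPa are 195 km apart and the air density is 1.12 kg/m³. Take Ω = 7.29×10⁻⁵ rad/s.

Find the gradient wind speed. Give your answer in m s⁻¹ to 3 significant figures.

Coriolis parameter at 55°N:
f = 2Ω sin φ = 2 × 7.29×10⁻⁵ × sin 55° = 1.19×10⁻⁴ s⁻¹
Pressure gradient: |∂P/∂n| = 600 Pa / 195000 m = 3.08×10⁻³ Pa/m
Geostrophic speed: V_g = |∂P/∂n|/(fρ) = 3.08×10⁻³/(1.19×10⁻⁴ × 1.12) = 23.0 m/s
Around a low, centrifugal force acts outward with Coriolis, so pressure-gradient force balances both:
(1/ρ)|∂P/∂n| = fV + V²/R  →  V² + fR·V − fR·V_g = 0
With fR = 1.19×10⁻⁴ × 310×10³ m = 37.0 m/s:
V = [−fR + √((fR)² + 4 fR V_g)]/2 = [−37.0 + √(37.0² + 4×37.0×23)]/2 = 16 m/s
Subgeostrophic (V < V_g = 23 m/s), as expected around a low.

16.0 m s⁻¹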